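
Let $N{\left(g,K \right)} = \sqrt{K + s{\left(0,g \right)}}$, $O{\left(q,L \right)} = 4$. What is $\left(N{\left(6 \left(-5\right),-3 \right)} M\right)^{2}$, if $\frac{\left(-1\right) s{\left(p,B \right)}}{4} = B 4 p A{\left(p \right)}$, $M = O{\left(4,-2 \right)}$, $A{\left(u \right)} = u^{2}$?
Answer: $-48$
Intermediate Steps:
$M = 4$
$s{\left(p,B \right)} = - 16 B p^{3}$ ($s{\left(p,B \right)} = - 4 B 4 p p^{2} = - 4 \cdot 4 B p^{3} = - 16 B p^{3}$)
$N{\left(g,K \right)} = \sqrt{K}$ ($N{\left(g,K \right)} = \sqrt{K - 16 g 0^{3}} = \sqrt{K - 16 g 0} = \sqrt{K + 0} = \sqrt{K}$)
$\left(N{\left(6 \left(-5\right),-3 \right)} M\right)^{2} = \left(\sqrt{-3} \cdot 4\right)^{2} = \left(i \sqrt{3} \cdot 4\right)^{2} = \left(4 i \sqrt{3}\right)^{2} = -48$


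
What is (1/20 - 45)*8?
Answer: -1798/5 ≈ -359.60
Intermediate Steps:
(1/20 - 45)*8 = -899/20*8 = -1798/5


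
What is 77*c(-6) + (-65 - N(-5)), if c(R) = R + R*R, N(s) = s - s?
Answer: 2245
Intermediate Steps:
N(s) = 0
c(R) = R + R²
77*c(-6) + (-65 - N(-5)) = 77*(-6*(1 - 6)) + (-65 - 1*0) = 77*(-6*(-5)) + (-65 + 0) = 77*30 - 65 = 2310 - 65 = 2245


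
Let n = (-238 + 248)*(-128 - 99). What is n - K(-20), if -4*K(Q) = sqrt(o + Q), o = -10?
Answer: -2270 + I*sqrt(30)/4 ≈ -2270.0 + 1.3693*I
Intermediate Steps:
n = -2270 (n = 10*(-227) = -2270)
K(Q) = -sqrt(-10 + Q)/4
n - K(-20) = -2270 - (-1)*sqrt(-10 - 20)/4 = -2270 - (-1)*sqrt(-30)/4 = -2270 - (-1)*I*sqrt(30)/4 = -2270 + I*sqrt(30)/4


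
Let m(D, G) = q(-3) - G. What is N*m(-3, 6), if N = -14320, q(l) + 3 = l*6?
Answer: 386640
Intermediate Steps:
q(l) = -3 + 6*l (q(l) = -3 + l*6 = -3 + 6*l)
m(D, G) = -21 - G (m(D, G) = (-3 + 6*(-3)) - G = (-3 - 18) - G = -21 - G)
N*m(-3, 6) = -14320*(-21 - 1*6) = -14320*(-21 - 6) = -14320*(-27) = 386640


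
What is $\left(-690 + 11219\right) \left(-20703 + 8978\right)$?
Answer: $-123452525$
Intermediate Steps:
$\left(-690 + 11219\right) \left(-20703 + 8978\right) = 10529 \left(-11725\right) = -123452525$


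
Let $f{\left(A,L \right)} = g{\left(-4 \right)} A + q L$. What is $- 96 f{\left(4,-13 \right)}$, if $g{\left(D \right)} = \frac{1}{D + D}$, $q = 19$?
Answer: $23760$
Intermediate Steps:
$g{\left(D \right)} = \frac{1}{2 D}$
$f{\left(A,L \right)} = 19 L - \frac{A}{8}$ ($f{\left(A,L \right)} = \frac{1}{2 \left(-4\right)} A + 19 L = \frac{1}{2} \left(- \frac{1}{4}\right) A + 19 L = - \frac{A}{8} + 19 L = 19 L - \frac{A}{8}$)
$- 96 f{\left(4,-13 \right)} = - 96 \left(19 \left(-13\right) - \frac{1}{2}\right) = - 96 \left(-247 - \frac{1}{2}\right) = \left(-96\right) \left(- \frac{495}{2}\right) = 23760$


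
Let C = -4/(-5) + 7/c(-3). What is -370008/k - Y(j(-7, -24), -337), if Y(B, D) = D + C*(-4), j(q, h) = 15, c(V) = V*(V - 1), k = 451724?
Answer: 578851948/1693965 ≈ 341.71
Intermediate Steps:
c(V) = V*(-1 + V)
C = 83/60 (C = -4/(-5) + 7/((-3*(-1 - 3))) = -4*(-⅕) + 7/((-3*(-4))) = ⅘ + 7/12 = 83/60 ≈ 1.3833)
Y(B, D) = -83/15 + D (Y(B, D) = D + (83/60)*(-4) = D - 83/15 = -83/15 + D)
-370008/k - Y(j(-7, -24), -337) = -370008/451724 - (-83/15 - 337) = -370008*1/451724 - 1*(-5138/15) = -92502/112931 + 5138/15 = 578851948/1693965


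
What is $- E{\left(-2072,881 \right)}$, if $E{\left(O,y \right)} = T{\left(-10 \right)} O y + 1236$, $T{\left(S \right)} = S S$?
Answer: $182541964$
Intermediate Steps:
$T{\left(S \right)} = S^{2}$
$E{\left(O,y \right)} = 1236 + 100 O y$ ($E{\left(O,y \right)} = \left(-10\right)^{2} O y + 1236 = 100 O y + 1236 = 1236 + 100 O y$)
$- E{\left(-2072,881 \right)} = - (1236 + 100 \left(-2072\right) 881) = - (1236 - 182543200) = \left(-1\right) \left(-182541964\right) = 182541964$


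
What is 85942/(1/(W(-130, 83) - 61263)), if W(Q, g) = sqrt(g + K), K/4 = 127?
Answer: -5265064746 + 85942*sqrt(591) ≈ -5.2630e+9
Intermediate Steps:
K = 508 (K = 4*127 = 508)
W(Q, g) = sqrt(508 + g) (W(Q, g) = sqrt(g + 508) = sqrt(508 + g))
85942/(1/(W(-130, 83) - 61263)) = 85942/(1/(sqrt(508 + 83) - 61263)) = 85942/(1/(sqrt(591) - 61263)) = 85942/(1/(-61263 + sqrt(591))) = 85942*(-61263 + sqrt(591)) = -5265064746 + 85942*sqrt(591)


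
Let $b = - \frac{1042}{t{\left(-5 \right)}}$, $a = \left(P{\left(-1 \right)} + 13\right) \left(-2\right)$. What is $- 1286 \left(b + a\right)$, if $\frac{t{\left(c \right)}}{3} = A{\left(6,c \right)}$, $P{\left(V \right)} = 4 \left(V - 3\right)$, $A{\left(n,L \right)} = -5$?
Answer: $- \frac{1455752}{15} \approx -97050.0$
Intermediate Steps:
$P{\left(V \right)} = -12 + 4 V$ ($P{\left(V \right)} = 4 \left(-3 + V\right) = -12 + 4 V$)
$a = 6$ ($a = \left(\left(-12 + 4 \left(-1\right)\right) + 13\right) \left(-2\right) = \left(\left(-12 - 4\right) + 13\right) \left(-2\right) = \left(-16 + 13\right) \left(-2\right) = \left(-3\right) \left(-2\right) = 6$)
$t{\left(c \right)} = -15$ ($t{\left(c \right)} = 3 \left(-5\right) = -15$)
$b = \frac{1042}{15}$ ($b = - \frac{1042}{-15} = \left(-1042\right) \left(- \frac{1}{15}\right) = \frac{1042}{15} \approx 69.467$)
$- 1286 \left(b + a\right) = - 1286 \left(\frac{1042}{15} + 6\right) = \left(-1286\right) \frac{1132}{15} = - \frac{1455752}{15}$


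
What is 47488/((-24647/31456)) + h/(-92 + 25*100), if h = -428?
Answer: -18352239165/302806 ≈ -60607.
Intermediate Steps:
47488/((-24647/31456)) + h/(-92 + 25*100) = 47488/((-24647/31456)) - 428/(-92 + 25*100) = 47488/((-24647*1/31456)) - 428/(-92 + 2500) = 47488/(-24647/31456) - 428/2408 = 47488*(-31456/24647) - 428*1/2408 = -213397504/3521 - 107/602 = -18352239165/302806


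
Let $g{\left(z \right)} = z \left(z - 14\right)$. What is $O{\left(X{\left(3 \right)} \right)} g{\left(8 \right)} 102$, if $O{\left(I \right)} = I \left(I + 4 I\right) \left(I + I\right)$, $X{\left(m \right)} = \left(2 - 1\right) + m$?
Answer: $-3133440$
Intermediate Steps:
$X{\left(m \right)} = 1 + m$
$O{\left(I \right)} = 10 I^{3}$ ($O{\left(I \right)} = I 5 I 2 I = I 10 I^{2} = 10 I^{3}$)
$g{\left(z \right)} = z \left(-14 + z\right)$
$O{\left(X{\left(3 \right)} \right)} g{\left(8 \right)} 102 = 10 \left(1 + 3\right)^{3} \cdot 8 \left(-14 + 8\right) 102 = 10 \cdot 4^{3} \cdot 8 \left(-6\right) 102 = 10 \cdot 64 \left(-48\right) 102 = 640 \left(-48\right) 102 = \left(-30720\right) 102 = -3133440$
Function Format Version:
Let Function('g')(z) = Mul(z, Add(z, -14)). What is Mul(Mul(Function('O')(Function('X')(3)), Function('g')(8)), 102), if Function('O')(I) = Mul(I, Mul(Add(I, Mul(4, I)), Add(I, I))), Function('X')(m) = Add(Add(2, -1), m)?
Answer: -3133440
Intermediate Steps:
Function('X')(m) = Add(1, m)
Function('O')(I) = Mul(10, Pow(I, 3)) (Function('O')(I) = Mul(I, Mul(Mul(5, I), Mul(2, I))) = Mul(I, Mul(10, Pow(I, 2))) = Mul(10, Pow(I, 3)))
Function('g')(z) = Mul(z, Add(-14, z))
Mul(Mul(Function('O')(Function('X')(3)), Function('g')(8)), 102) = Mul(Mul(Mul(10, Pow(Add(1, 3), 3)), Mul(8, Add(-14, 8))), 102) = Mul(Mul(Mul(10, Pow(4, 3)), Mul(8, -6)), 102) = Mul(Mul(Mul(10, 64), -48), 102) = Mul(Mul(640, -48), 102) = Mul(-30720, 102) = -3133440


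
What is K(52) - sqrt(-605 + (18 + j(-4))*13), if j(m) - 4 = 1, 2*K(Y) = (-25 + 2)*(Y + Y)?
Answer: -1196 - 3*I*sqrt(34) ≈ -1196.0 - 17.493*I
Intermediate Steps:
K(Y) = -23*Y (K(Y) = ((-25 + 2)*(Y + Y))/2 = (-46*Y)/2 = -23*Y)
j(m) = 5 (j(m) = 4 + 1 = 5)
K(52) - sqrt(-605 + (18 + j(-4))*13) = -23*52 - sqrt(-605 + (18 + 5)*13) = -1196 - sqrt(-605 + 23*13) = -1196 - sqrt(-605 + 299) = -1196 - sqrt(-306) = -1196 - 3*I*sqrt(34)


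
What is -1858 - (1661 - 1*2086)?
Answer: -1433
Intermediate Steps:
-1858 - (1661 - 1*2086) = -1858 - (1661 - 2086) = -1858 - 1*(-425) = -1858 + 425 = -1433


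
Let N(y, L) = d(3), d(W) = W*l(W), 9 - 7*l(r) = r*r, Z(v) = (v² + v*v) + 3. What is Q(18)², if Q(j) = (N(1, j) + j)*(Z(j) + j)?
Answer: 145009764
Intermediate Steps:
Z(v) = 3 + 2*v² (Z(v) = (v² + v²) + 3 = 2*v² + 3 = 3 + 2*v²)
l(r) = 9/7 - r²/7 (l(r) = 9/7 - r*r/7 = 9/7 - r²/7)
d(W) = W*(9/7 - W²/7)
N(y, L) = 0 (N(y, L) = (⅐)*3*(9 - 1*3²) = (⅐)*3*(9 - 1*9) = (⅐)*3*(9 - 9) = (⅐)*3*0 = 0)
Q(j) = j*(3 + j + 2*j²) (Q(j) = (0 + j)*((3 + 2*j²) + j) = j*(3 + j + 2*j²))
Q(18)² = (18*(3 + 18 + 2*18²))² = (18*(3 + 18 + 2*324))² = (18*(3 + 18 + 648))² = (18*669)² = 12042² = 145009764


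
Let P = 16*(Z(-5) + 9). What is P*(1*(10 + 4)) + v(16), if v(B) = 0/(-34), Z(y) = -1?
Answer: 1792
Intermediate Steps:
P = 128 (P = 16*(-1 + 9) = 16*8 = 128)
v(B) = 0 (v(B) = 0*(-1/34) = 0)
P*(1*(10 + 4)) + v(16) = 128*(1*(10 + 4)) + 0 = 128*(1*14) + 0 = 128*14 + 0 = 1792 + 0 = 1792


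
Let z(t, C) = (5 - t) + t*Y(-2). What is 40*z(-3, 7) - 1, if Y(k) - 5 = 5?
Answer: -881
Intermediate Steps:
Y(k) = 10 (Y(k) = 5 + 5 = 10)
z(t, C) = 5 + 9*t (z(t, C) = (5 - t) + t*10 = (5 - t) + 10*t = 5 + 9*t)
40*z(-3, 7) - 1 = 40*(5 + 9*(-3)) - 1 = 40*(5 - 27) - 1 = 40*(-22) - 1 = -880 - 1 = -881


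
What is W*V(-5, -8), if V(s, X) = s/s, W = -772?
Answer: -772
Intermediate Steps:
V(s, X) = 1
W*V(-5, -8) = -772*1 = -772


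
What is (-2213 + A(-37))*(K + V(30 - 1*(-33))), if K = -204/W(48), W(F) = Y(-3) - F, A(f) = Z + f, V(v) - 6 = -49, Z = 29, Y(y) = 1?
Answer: 4035557/47 ≈ 85863.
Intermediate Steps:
V(v) = -43 (V(v) = 6 - 49 = -43)
A(f) = 29 + f
W(F) = 1 - F
K = 204/47 (K = -204/(1 - 1*48) = -204/(1 - 48) = -204/(-47) = -204*(-1/47) = 204/47 ≈ 4.3404)
(-2213 + A(-37))*(K + V(30 - 1*(-33))) = (-2213 + (29 - 37))*(204/47 - 43) = (-2213 - 8)*(-1817/47) = -2221*(-1817/47) = 4035557/47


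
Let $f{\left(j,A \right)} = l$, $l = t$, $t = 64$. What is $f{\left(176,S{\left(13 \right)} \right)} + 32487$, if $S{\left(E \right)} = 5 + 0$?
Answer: $32551$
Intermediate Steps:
$S{\left(E \right)} = 5$
$l = 64$
$f{\left(j,A \right)} = 64$
$f{\left(176,S{\left(13 \right)} \right)} + 32487 = 64 + 32487 = 32551$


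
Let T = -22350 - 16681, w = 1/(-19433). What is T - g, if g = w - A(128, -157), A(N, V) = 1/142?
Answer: -107705478491/2759486 ≈ -39031.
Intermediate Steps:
A(N, V) = 1/142
w = -1/19433 ≈ -5.1459e-5
g = -19575/2759486 (g = -1/19433 - 1*1/142 = -1/19433 - 1/142 = -19575/2759486 ≈ -0.0070937)
T = -39031
T - g = -39031 - 1*(-19575/2759486) = -39031 + 19575/2759486 = -107705478491/2759486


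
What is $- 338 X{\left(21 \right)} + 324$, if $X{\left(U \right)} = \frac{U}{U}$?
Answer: $-14$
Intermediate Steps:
$X{\left(U \right)} = 1$
$- 338 X{\left(21 \right)} + 324 = \left(-338\right) 1 + 324 = -338 + 324 = -14$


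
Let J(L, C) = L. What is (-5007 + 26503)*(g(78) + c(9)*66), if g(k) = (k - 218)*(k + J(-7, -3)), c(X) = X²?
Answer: -98752624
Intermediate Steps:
g(k) = (-218 + k)*(-7 + k) (g(k) = (k - 218)*(k - 7) = (-218 + k)*(-7 + k))
(-5007 + 26503)*(g(78) + c(9)*66) = (-5007 + 26503)*((1526 + 78² - 225*78) + 9²*66) = 21496*((1526 + 6084 - 17550) + 81*66) = 21496*(-9940 + 5346) = 21496*(-4594) = -98752624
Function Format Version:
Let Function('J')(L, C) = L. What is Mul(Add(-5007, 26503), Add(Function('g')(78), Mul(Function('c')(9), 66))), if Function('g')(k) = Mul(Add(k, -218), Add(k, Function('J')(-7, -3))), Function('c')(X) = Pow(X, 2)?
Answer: -98752624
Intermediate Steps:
Function('g')(k) = Mul(Add(-218, k), Add(-7, k)) (Function('g')(k) = Mul(Add(k, -218), Add(k, -7)) = Mul(Add(-218, k), Add(-7, k)))
Mul(Add(-5007, 26503), Add(Function('g')(78), Mul(Function('c')(9), 66))) = Mul(Add(-5007, 26503), Add(Add(1526, Pow(78, 2), Mul(-225, 78)), Mul(Pow(9, 2), 66))) = Mul(21496, Add(Add(1526, 6084, -17550), Mul(81, 66))) = Mul(21496, Add(-9940, 5346)) = Mul(21496, -4594) = -98752624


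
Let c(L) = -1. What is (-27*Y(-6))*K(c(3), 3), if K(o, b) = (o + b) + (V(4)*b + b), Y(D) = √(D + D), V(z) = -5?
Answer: 540*I*√3 ≈ 935.31*I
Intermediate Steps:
Y(D) = √2*√D (Y(D) = √(2*D) = √2*√D)
K(o, b) = o - 3*b (K(o, b) = (o + b) + (-5*b + b) = (b + o) - 4*b = o - 3*b)
(-27*Y(-6))*K(c(3), 3) = (-27*√2*√(-6))*(-1 - 3*3) = (-27*√2*I*√6)*(-1 - 9) = -54*I*√3*(-10) = 540*I*√3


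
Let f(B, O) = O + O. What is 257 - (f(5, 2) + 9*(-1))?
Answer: 262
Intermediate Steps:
f(B, O) = 2*O
257 - (f(5, 2) + 9*(-1)) = 257 - (2*2 + 9*(-1)) = 257 - (4 - 9) = 257 - 1*(-5) = 257 + 5 = 262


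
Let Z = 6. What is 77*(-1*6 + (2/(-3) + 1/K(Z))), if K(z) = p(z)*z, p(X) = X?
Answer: -18403/36 ≈ -511.19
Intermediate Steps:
K(z) = z² (K(z) = z*z = z²)
77*(-1*6 + (2/(-3) + 1/K(Z))) = 77*(-1*6 + (2/(-3) + 1/6²)) = 77*(-6 + (2*(-⅓) + 1/36)) = 77*(-6 + (-⅔ + 1*(1/36))) = 77*(-6 + (-⅔ + 1/36)) = 77*(-6 - 23/36) = 77*(-239/36) = -18403/36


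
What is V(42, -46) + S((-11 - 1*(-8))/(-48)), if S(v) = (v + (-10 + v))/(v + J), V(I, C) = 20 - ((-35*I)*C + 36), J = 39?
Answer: -42272658/625 ≈ -67636.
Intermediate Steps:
V(I, C) = -16 + 35*C*I (V(I, C) = 20 - (-35*C*I + 36) = 20 - (36 - 35*C*I) = 20 + (-36 + 35*C*I) = -16 + 35*C*I)
S(v) = (-10 + 2*v)/(39 + v) (S(v) = (v + (-10 + v))/(v + 39) = (-10 + 2*v)/(39 + v))
V(42, -46) + S((-11 - 1*(-8))/(-48)) = (-16 + 35*(-46)*42) + 2*(-5 + (-11 - 1*(-8))/(-48))/(39 + (-11 - 1*(-8))/(-48)) = (-16 - 67620) + 2*(-5 + (-11 + 8)*(-1/48))/(39 + (-11 + 8)*(-1/48)) = -67636 + 2*(-5 - 3*(-1/48))/(39 - 3*(-1/48)) = -67636 + 2*(-5 + 1/16)/(39 + 1/16) = -67636 + 2*(-79/16)/(625/16) = -67636 + 2*(16/625)*(-79/16) = -67636 - 158/625 = -42272658/625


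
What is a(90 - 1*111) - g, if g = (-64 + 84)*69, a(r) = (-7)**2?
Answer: -1331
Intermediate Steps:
a(r) = 49
g = 1380 (g = 20*69 = 1380)
a(90 - 1*111) - g = 49 - 1*1380 = 49 - 1380 = -1331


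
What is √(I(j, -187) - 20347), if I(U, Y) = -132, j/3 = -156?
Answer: I*√20479 ≈ 143.1*I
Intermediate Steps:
j = -468 (j = 3*(-156) = -468)
√(I(j, -187) - 20347) = √(-132 - 20347) = √(-20479) = I*√20479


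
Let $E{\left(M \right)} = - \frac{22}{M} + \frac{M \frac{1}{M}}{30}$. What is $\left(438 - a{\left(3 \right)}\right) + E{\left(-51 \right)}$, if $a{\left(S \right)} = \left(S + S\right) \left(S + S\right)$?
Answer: $\frac{68419}{170} \approx 402.46$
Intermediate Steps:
$E{\left(M \right)} = \frac{1}{30} - \frac{22}{M}$ ($E{\left(M \right)} = - \frac{22}{M} + 1 \cdot \frac{1}{30} = - \frac{22}{M} + \frac{1}{30} = \frac{1}{30} - \frac{22}{M}$)
$a{\left(S \right)} = 4 S^{2}$ ($a{\left(S \right)} = 2 S 2 S = 4 S^{2}$)
$\left(438 - a{\left(3 \right)}\right) + E{\left(-51 \right)} = \left(438 - 4 \cdot 3^{2}\right) + \frac{-660 - 51}{30 \left(-51\right)} = \left(438 - 4 \cdot 9\right) + \frac{1}{30} \left(- \frac{1}{51}\right) \left(-711\right) = \left(438 - 36\right) + \frac{79}{170} = 402 + \frac{79}{170} = \frac{68419}{170}$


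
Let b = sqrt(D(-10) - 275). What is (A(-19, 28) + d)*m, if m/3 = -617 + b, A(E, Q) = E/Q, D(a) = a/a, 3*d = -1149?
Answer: 19885293/28 - 32229*I*sqrt(274)/28 ≈ 7.1019e+5 - 19053.0*I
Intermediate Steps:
d = -383 (d = (1/3)*(-1149) = -383)
D(a) = 1
b = I*sqrt(274) (b = sqrt(1 - 275) = sqrt(-274) = I*sqrt(274) ≈ 16.553*I)
m = -1851 + 3*I*sqrt(274) (m = 3*(-617 + I*sqrt(274)) = -1851 + 3*I*sqrt(274) ≈ -1851.0 + 49.659*I)
(A(-19, 28) + d)*m = (-19/28 - 383)*(-1851 + 3*I*sqrt(274)) = -10743*(-1851 + 3*I*sqrt(274))/28 = 19885293/28 - 32229*I*sqrt(274)/28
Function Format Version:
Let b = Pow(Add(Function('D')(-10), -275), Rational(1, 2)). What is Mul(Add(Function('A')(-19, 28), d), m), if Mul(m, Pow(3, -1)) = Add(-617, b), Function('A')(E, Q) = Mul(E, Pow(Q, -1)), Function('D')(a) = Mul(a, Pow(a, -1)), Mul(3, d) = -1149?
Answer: Add(Rational(19885293, 28), Mul(Rational(-32229, 28), I, Pow(274, Rational(1, 2)))) ≈ Add(7.1019e+5, Mul(-19053., I))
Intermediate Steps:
d = -383 (d = Mul(Rational(1, 3), -1149) = -383)
Function('D')(a) = 1
b = Mul(I, Pow(274, Rational(1, 2))) (b = Pow(Add(1, -275), Rational(1, 2)) = Pow(-274, Rational(1, 2)) = Mul(I, Pow(274, Rational(1, 2))) ≈ Mul(16.553, I))
m = Add(-1851, Mul(3, I, Pow(274, Rational(1, 2)))) (m = Mul(3, Add(-617, Mul(I, Pow(274, Rational(1, 2))))) = Add(-1851, Mul(3, I, Pow(274, Rational(1, 2)))) ≈ Add(-1851.0, Mul(49.659, I)))
Mul(Add(Function('A')(-19, 28), d), m) = Mul(Add(Mul(-19, Pow(28, -1)), -383), Add(-1851, Mul(3, I, Pow(274, Rational(1, 2))))) = Mul(Add(Mul(-19, Rational(1, 28)), -383), Add(-1851, Mul(3, I, Pow(274, Rational(1, 2))))) = Mul(Add(Rational(-19, 28), -383), Add(-1851, Mul(3, I, Pow(274, Rational(1, 2))))) = Mul(Rational(-10743, 28), Add(-1851, Mul(3, I, Pow(274, Rational(1, 2))))) = Add(Rational(19885293, 28), Mul(Rational(-32229, 28), I, Pow(274, Rational(1, 2))))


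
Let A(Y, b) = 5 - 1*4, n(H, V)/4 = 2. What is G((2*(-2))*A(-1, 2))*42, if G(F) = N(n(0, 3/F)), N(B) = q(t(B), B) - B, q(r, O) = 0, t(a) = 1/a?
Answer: -336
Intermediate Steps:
n(H, V) = 8 (n(H, V) = 4*2 = 8)
A(Y, b) = 1 (A(Y, b) = 5 - 4 = 1)
N(B) = -B (N(B) = 0 - B = -B)
G(F) = -8 (G(F) = -1*8 = -8)
G((2*(-2))*A(-1, 2))*42 = -8*42 = -336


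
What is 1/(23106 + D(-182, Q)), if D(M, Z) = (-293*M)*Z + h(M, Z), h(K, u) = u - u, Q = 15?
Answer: 1/822996 ≈ 1.2151e-6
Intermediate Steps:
h(K, u) = 0
D(M, Z) = -293*M*Z (D(M, Z) = (-293*M)*Z + 0 = -293*M*Z + 0 = -293*M*Z)
1/(23106 + D(-182, Q)) = 1/(23106 - 293*(-182)*15) = 1/(23106 + 799890) = 1/822996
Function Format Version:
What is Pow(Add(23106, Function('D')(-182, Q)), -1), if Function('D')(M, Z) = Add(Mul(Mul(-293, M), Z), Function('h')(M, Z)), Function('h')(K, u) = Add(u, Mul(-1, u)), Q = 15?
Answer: Rational(1, 822996) ≈ 1.2151e-6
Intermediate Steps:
Function('h')(K, u) = 0
Function('D')(M, Z) = Mul(-293, M, Z) (Function('D')(M, Z) = Add(Mul(Mul(-293, M), Z), 0) = Add(Mul(-293, M, Z), 0) = Mul(-293, M, Z))
Pow(Add(23106, Function('D')(-182, Q)), -1) = Pow(Add(23106, Mul(-293, -182, 15)), -1) = Pow(Add(23106, 799890), -1) = Pow(822996, -1) = Rational(1, 822996)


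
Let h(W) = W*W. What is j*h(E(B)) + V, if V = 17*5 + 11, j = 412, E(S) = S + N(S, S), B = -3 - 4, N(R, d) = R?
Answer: 80848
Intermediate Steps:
B = -7
E(S) = 2*S (E(S) = S + S = 2*S)
h(W) = W²
V = 96 (V = 85 + 11 = 96)
j*h(E(B)) + V = 412*(2*(-7))² + 96 = 412*(-14)² + 96 = 412*196 + 96 = 80752 + 96 = 80848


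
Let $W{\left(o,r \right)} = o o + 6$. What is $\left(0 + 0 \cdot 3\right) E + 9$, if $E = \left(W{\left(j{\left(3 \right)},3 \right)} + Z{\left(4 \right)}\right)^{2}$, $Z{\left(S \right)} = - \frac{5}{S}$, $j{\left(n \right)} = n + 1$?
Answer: $9$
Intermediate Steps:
$j{\left(n \right)} = 1 + n$
$W{\left(o,r \right)} = 6 + o^{2}$ ($W{\left(o,r \right)} = o^{2} + 6 = 6 + o^{2}$)
$E = \frac{6889}{16}$ ($E = \left(\left(6 + \left(1 + 3\right)^{2}\right) - \frac{5}{4}\right)^{2} = \left(\left(6 + 4^{2}\right) - \frac{5}{4}\right)^{2} = \left(\left(6 + 16\right) - \frac{5}{4}\right)^{2} = \left(22 - \frac{5}{4}\right)^{2} = \left(\frac{83}{4}\right)^{2} = \frac{6889}{16} \approx 430.56$)
$\left(0 + 0 \cdot 3\right) E + 9 = \left(0 + 0 \cdot 3\right) \frac{6889}{16} + 9 = \left(0 + 0\right) \frac{6889}{16} + 9 = 0 \cdot \frac{6889}{16} + 9 = 0 + 9 = 9$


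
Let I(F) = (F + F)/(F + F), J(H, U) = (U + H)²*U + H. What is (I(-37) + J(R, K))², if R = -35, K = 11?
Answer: 39715204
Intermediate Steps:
J(H, U) = H + U*(H + U)² (J(H, U) = (H + U)²*U + H = U*(H + U)² + H = H + U*(H + U)²)
I(F) = 1 (I(F) = (2*F)/((2*F)) = (2*F)*(1/(2*F)) = 1)
(I(-37) + J(R, K))² = (1 + (-35 + 11*(-35 + 11)²))² = (1 + (-35 + 11*(-24)²))² = (1 + (-35 + 11*576))² = (1 + (-35 + 6336))² = (1 + 6301)² = 6302² = 39715204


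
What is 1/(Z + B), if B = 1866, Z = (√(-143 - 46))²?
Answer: 1/1677 ≈ 0.00059630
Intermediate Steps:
Z = -189 (Z = (√(-189))² = (3*I*√21)² = -189)
1/(Z + B) = 1/(-189 + 1866) = 1/1677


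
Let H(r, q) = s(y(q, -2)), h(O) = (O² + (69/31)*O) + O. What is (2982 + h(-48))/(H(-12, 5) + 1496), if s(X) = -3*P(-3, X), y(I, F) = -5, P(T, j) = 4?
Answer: 79533/23002 ≈ 3.4577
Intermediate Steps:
h(O) = O² + 100*O/31 (h(O) = (O² + (69*(1/31))*O) + O = (O² + 69*O/31) + O = O² + 100*O/31)
s(X) = -12 (s(X) = -3*4 = -12)
H(r, q) = -12
(2982 + h(-48))/(H(-12, 5) + 1496) = (2982 + (1/31)*(-48)*(100 + 31*(-48)))/(-12 + 1496) = (2982 + (1/31)*(-48)*(100 - 1488))/1484 = (2982 + (1/31)*(-48)*(-1388))*(1/1484) = (2982 + 66624/31)*(1/1484) = (159066/31)*(1/1484) = 79533/23002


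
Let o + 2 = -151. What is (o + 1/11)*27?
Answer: -45414/11 ≈ -4128.5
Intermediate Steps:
o = -153 (o = -2 - 151 = -153)
(o + 1/11)*27 = (-153 + 1/11)*27 = -1682/11*27 = -45414/11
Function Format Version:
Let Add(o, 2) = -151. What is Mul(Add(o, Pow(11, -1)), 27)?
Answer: Rational(-45414, 11) ≈ -4128.5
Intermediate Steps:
o = -153 (o = Add(-2, -151) = -153)
Mul(Add(o, Pow(11, -1)), 27) = Mul(Add(-153, Pow(11, -1)), 27) = Mul(Add(-153, Rational(1, 11)), 27) = Mul(Rational(-1682, 11), 27) = Rational(-45414, 11)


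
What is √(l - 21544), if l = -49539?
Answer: I*√71083 ≈ 266.61*I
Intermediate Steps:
√(l - 21544) = √(-49539 - 21544) = √(-71083) = I*√71083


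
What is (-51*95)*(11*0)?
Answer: 0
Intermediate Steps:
(-51*95)*(11*0) = -4845*0 = 0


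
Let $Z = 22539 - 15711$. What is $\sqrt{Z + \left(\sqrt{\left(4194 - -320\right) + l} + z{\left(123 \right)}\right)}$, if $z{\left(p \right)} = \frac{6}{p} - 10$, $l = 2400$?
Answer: $\frac{\sqrt{11461140 + 1681 \sqrt{6914}}}{41} \approx 83.073$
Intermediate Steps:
$Z = 6828$
$z{\left(p \right)} = -10 + \frac{6}{p}$ ($z{\left(p \right)} = \frac{6}{p} - 10 = -10 + \frac{6}{p}$)
$\sqrt{Z + \left(\sqrt{\left(4194 - -320\right) + l} + z{\left(123 \right)}\right)} = \sqrt{6828 - \left(10 - \frac{2}{41} - \sqrt{\left(4194 - -320\right) + 2400}\right)} = \sqrt{6828 + \left(\sqrt{\left(4194 + 320\right) + 2400} + \left(-10 + 6 \cdot \frac{1}{123}\right)\right)} = \sqrt{6828 + \left(\sqrt{4514 + 2400} + \left(-10 + \frac{2}{41}\right)\right)} = \sqrt{6828 - \left(\frac{408}{41} - \sqrt{6914}\right)} = \sqrt{\frac{279540}{41} + \sqrt{6914}}$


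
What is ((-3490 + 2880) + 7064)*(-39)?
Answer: -251706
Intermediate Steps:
((-3490 + 2880) + 7064)*(-39) = (-610 + 7064)*(-39) = 6454*(-39) = -251706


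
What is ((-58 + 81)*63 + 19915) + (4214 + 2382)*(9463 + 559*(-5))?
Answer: 44003492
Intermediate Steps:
((-58 + 81)*63 + 19915) + (4214 + 2382)*(9463 + 559*(-5)) = (23*63 + 19915) + 6596*(9463 - 2795) = (1449 + 19915) + 6596*6668 = 21364 + 43982128 = 44003492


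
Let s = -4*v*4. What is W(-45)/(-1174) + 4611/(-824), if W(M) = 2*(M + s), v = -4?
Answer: -2722313/483688 ≈ -5.6282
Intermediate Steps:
s = 64 (s = -4*(-4)*4 = 16*4 = 64)
W(M) = 128 + 2*M (W(M) = 2*(M + 64) = 2*(64 + M) = 128 + 2*M)
W(-45)/(-1174) + 4611/(-824) = (128 + 2*(-45))/(-1174) + 4611/(-824) = (128 - 90)*(-1/1174) + 4611*(-1/824) = 38*(-1/1174) - 4611/824 = -19/587 - 4611/824 = -2722313/483688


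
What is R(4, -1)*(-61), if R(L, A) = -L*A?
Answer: -244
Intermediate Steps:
R(L, A) = -A*L
R(4, -1)*(-61) = -1*(-1)*4*(-61) = 4*(-61) = -244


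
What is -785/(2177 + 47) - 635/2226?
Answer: -1579825/2475312 ≈ -0.63823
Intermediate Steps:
-785/(2177 + 47) - 635/2226 = -785/2224 - 635*1/2226 = -785*1/2224 - 635/2226 = -785/2224 - 635/2226 = -1579825/2475312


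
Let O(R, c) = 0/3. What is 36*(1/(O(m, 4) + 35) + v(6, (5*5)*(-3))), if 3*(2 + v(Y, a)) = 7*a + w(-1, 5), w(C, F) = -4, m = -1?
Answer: -224664/35 ≈ -6419.0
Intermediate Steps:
O(R, c) = 0 (O(R, c) = 0*(⅓) = 0)
v(Y, a) = -10/3 + 7*a/3 (v(Y, a) = -2 + (7*a - 4)/3 = -2 + (-4 + 7*a)/3 = -2 + (-4/3 + 7*a/3) = -10/3 + 7*a/3)
36*(1/(O(m, 4) + 35) + v(6, (5*5)*(-3))) = 36*(1/(0 + 35) + (-10/3 + 7*((5*5)*(-3))/3)) = 36*(1/35 + (-10/3 + 7*(25*(-3))/3)) = 36*(1/35 + (-10/3 + (7/3)*(-75))) = 36*(1/35 + (-10/3 - 175)) = 36*(1/35 - 535/3) = 36*(-18722/105) = -224664/35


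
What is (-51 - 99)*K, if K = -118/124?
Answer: 4425/31 ≈ 142.74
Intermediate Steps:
K = -59/62 (K = -118*1/124 = -59/62 ≈ -0.95161)
(-51 - 99)*K = (-51 - 99)*(-59/62) = -150*(-59/62) = 4425/31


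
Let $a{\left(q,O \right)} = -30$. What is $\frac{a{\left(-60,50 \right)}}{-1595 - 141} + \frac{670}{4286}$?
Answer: $\frac{322925}{1860124} \approx 0.1736$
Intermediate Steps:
$\frac{a{\left(-60,50 \right)}}{-1595 - 141} + \frac{670}{4286} = - \frac{30}{-1595 - 141} + \frac{670}{4286} = - \frac{30}{-1595 - 141} + 670 \cdot \frac{1}{4286} = - \frac{30}{-1736} + \frac{335}{2143} = \left(-30\right) \left(- \frac{1}{1736}\right) + \frac{335}{2143} = \frac{15}{868} + \frac{335}{2143} = \frac{322925}{1860124}$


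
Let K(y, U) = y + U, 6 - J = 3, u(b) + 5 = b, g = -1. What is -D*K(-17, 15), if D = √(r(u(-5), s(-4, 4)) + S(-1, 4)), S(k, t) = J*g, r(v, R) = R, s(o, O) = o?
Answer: 2*I*√7 ≈ 5.2915*I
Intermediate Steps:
u(b) = -5 + b
J = 3 (J = 6 - 1*3 = 6 - 3 = 3)
S(k, t) = -3 (S(k, t) = 3*(-1) = -3)
K(y, U) = U + y
D = I*√7 (D = √(-4 - 3) = √(-7) = I*√7 ≈ 2.6458*I)
-D*K(-17, 15) = -I*√7*(15 - 17) = -I*√7*(-2) = -(-2)*I*√7 = 2*I*√7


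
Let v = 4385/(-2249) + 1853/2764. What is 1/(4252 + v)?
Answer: 6216236/26423482729 ≈ 0.00023525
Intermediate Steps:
v = -7952743/6216236 (v = 4385*(-1/2249) + 1853*(1/2764) = -4385/2249 + 1853/2764 = -7952743/6216236 ≈ -1.2794)
1/(4252 + v) = 1/(4252 - 7952743/6216236) = 1/(26423482729/6216236) = 6216236/26423482729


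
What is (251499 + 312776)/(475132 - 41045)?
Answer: 564275/434087 ≈ 1.2999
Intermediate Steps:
(251499 + 312776)/(475132 - 41045) = 564275/434087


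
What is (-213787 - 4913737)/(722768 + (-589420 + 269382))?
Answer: -2563762/201365 ≈ -12.732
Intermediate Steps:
(-213787 - 4913737)/(722768 + (-589420 + 269382)) = -5127524/(722768 - 320038) = -5127524/402730 = -5127524*1/402730 = -2563762/201365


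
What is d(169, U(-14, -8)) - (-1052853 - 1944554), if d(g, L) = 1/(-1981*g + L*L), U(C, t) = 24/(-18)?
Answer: 9031442070586/3013085 ≈ 2.9974e+6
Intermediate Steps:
U(C, t) = -4/3 (U(C, t) = 24*(-1/18) = -4/3)
d(g, L) = 1/(L**2 - 1981*g) (d(g, L) = 1/(-1981*g + L**2) = 1/(L**2 - 1981*g))
d(169, U(-14, -8)) - (-1052853 - 1944554) = 1/((-4/3)**2 - 1981*169) - (-1052853 - 1944554) = 1/(16/9 - 334789) - 1*(-2997407) = 1/(-3013085/9) + 2997407 = -9/3013085 + 2997407 = 9031442070586/3013085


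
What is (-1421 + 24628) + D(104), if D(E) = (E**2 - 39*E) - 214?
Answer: 29753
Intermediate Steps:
D(E) = -214 + E**2 - 39*E
(-1421 + 24628) + D(104) = (-1421 + 24628) + (-214 + 104**2 - 39*104) = 23207 + (-214 + 10816 - 4056) = 23207 + 6546 = 29753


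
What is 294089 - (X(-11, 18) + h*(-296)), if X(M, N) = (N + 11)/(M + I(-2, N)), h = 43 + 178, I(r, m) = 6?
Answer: 1797554/5 ≈ 3.5951e+5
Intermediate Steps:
h = 221
X(M, N) = (11 + N)/(6 + M) (X(M, N) = (N + 11)/(M + 6) = (11 + N)/(6 + M))
294089 - (X(-11, 18) + h*(-296)) = 294089 - ((11 + 18)/(6 - 11) + 221*(-296)) = 294089 - (29/(-5) - 65416) = 294089 - (-1/5*29 - 65416) = 294089 - (-29/5 - 65416) = 294089 - 1*(-327109/5) = 294089 + 327109/5 = 1797554/5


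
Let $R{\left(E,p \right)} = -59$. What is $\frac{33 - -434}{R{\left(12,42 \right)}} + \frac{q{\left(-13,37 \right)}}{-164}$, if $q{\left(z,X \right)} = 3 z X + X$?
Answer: $\frac{3183}{4838} \approx 0.65792$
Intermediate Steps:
$q{\left(z,X \right)} = X + 3 X z$ ($q{\left(z,X \right)} = 3 X z + X = X + 3 X z$)
$\frac{33 - -434}{R{\left(12,42 \right)}} + \frac{q{\left(-13,37 \right)}}{-164} = \frac{33 - -434}{-59} + \frac{37 \left(1 + 3 \left(-13\right)\right)}{-164} = \left(33 + 434\right) \left(- \frac{1}{59}\right) + 37 \left(1 - 39\right) \left(- \frac{1}{164}\right) = 467 \left(- \frac{1}{59}\right) + 37 \left(-38\right) \left(- \frac{1}{164}\right) = - \frac{467}{59} - - \frac{703}{82} = - \frac{467}{59} + \frac{703}{82} = \frac{3183}{4838}$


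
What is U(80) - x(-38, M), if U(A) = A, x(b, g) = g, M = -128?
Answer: 208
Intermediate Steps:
U(80) - x(-38, M) = 80 - 1*(-128) = 80 + 128 = 208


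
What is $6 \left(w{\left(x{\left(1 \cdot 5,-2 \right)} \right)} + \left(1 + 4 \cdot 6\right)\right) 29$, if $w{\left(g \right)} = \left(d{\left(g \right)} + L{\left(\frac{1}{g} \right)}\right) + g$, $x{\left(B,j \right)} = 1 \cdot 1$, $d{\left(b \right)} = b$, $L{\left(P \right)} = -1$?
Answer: $4524$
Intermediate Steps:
$x{\left(B,j \right)} = 1$
$w{\left(g \right)} = -1 + 2 g$ ($w{\left(g \right)} = \left(g - 1\right) + g = \left(-1 + g\right) + g = -1 + 2 g$)
$6 \left(w{\left(x{\left(1 \cdot 5,-2 \right)} \right)} + \left(1 + 4 \cdot 6\right)\right) 29 = 6 \left(\left(-1 + 2 \cdot 1\right) + \left(1 + 4 \cdot 6\right)\right) 29 = 6 \left(\left(-1 + 2\right) + \left(1 + 24\right)\right) 29 = 6 \left(1 + 25\right) 29 = 6 \cdot 26 \cdot 29 = 156 \cdot 29 = 4524$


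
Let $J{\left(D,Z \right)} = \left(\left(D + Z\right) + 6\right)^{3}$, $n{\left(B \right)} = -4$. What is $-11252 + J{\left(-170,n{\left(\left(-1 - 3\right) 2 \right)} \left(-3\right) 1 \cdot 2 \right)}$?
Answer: $-2755252$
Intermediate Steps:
$J{\left(D,Z \right)} = \left(6 + D + Z\right)^{3}$
$-11252 + J{\left(-170,n{\left(\left(-1 - 3\right) 2 \right)} \left(-3\right) 1 \cdot 2 \right)} = -11252 + \left(6 - 170 - 4 \left(-3\right) 1 \cdot 2\right)^{3} = -11252 + \left(6 - 170 - 4 \left(\left(-3\right) 2\right)\right)^{3} = -11252 + \left(6 - 170 - -24\right)^{3} = -11252 + \left(6 - 170 + 24\right)^{3} = -11252 + \left(-140\right)^{3} = -11252 - 2744000 = -2755252$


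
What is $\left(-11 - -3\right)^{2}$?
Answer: $64$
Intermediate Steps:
$\left(-11 - -3\right)^{2} = \left(-11 + 3\right)^{2} = \left(-8\right)^{2} = 64$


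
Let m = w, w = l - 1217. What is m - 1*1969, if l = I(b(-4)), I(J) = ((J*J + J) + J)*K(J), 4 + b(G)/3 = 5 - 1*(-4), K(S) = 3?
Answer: -2421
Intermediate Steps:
b(G) = 15 (b(G) = -12 + 3*(5 - 1*(-4)) = -12 + 3*(5 + 4) = -12 + 3*9 = -12 + 27 = 15)
I(J) = 3*J² + 6*J (I(J) = ((J*J + J) + J)*3 = ((J² + J) + J)*3 = ((J + J²) + J)*3 = (J² + 2*J)*3 = 3*J² + 6*J)
l = 765 (l = 3*15*(2 + 15) = 3*15*17 = 765)
w = -452 (w = 765 - 1217 = -452)
m = -452
m - 1*1969 = -452 - 1*1969 = -452 - 1969 = -2421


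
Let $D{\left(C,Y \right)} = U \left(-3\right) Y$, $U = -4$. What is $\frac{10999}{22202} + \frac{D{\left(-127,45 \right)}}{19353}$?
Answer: $\frac{4408877}{8425006} \approx 0.52331$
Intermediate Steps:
$D{\left(C,Y \right)} = 12 Y$ ($D{\left(C,Y \right)} = \left(-4\right) \left(-3\right) Y = 12 Y$)
$\frac{10999}{22202} + \frac{D{\left(-127,45 \right)}}{19353} = \frac{10999}{22202} + \frac{12 \cdot 45}{19353} = 10999 \cdot \frac{1}{22202} + 540 \cdot \frac{1}{19353} = \frac{647}{1306} + \frac{180}{6451} = \frac{4408877}{8425006}$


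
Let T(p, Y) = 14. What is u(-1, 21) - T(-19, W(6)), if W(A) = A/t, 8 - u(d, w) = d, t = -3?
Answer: -5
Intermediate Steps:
u(d, w) = 8 - d
W(A) = -A/3 (W(A) = A/(-3) = A*(-1/3) = -A/3)
u(-1, 21) - T(-19, W(6)) = (8 - 1*(-1)) - 1*14 = (8 + 1) - 14 = 9 - 14 = -5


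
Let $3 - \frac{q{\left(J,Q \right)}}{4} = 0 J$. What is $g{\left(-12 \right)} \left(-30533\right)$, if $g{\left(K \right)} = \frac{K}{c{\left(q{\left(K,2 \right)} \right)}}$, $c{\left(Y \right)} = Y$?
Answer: $30533$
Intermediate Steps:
$q{\left(J,Q \right)} = 12$ ($q{\left(J,Q \right)} = 12 - 4 \cdot 0 J = 12 - 0 = 12 + 0 = 12$)
$g{\left(K \right)} = \frac{K}{12}$
$g{\left(-12 \right)} \left(-30533\right) = \frac{1}{12} \left(-12\right) \left(-30533\right) = \left(-1\right) \left(-30533\right) = 30533$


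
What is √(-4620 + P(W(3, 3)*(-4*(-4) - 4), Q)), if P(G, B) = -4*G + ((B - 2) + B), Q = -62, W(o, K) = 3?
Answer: I*√4890 ≈ 69.929*I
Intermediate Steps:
P(G, B) = -2 - 4*G + 2*B (P(G, B) = -4*G + ((-2 + B) + B) = -4*G + (-2 + 2*B) = -2 - 4*G + 2*B)
√(-4620 + P(W(3, 3)*(-4*(-4) - 4), Q)) = √(-4620 + (-2 - 12*(-4*(-4) - 4) + 2*(-62))) = √(-4620 + (-2 - 12*(16 - 4) - 124)) = √(-4620 + (-2 - 12*12 - 124)) = √(-4620 + (-2 - 4*36 - 124)) = √(-4620 + (-2 - 144 - 124)) = √(-4620 - 270) = √(-4890) = I*√4890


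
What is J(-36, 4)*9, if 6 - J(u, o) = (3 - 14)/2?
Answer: 207/2 ≈ 103.50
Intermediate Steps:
J(u, o) = 23/2 (J(u, o) = 6 - (3 - 14)/2 = 6 - (-11)/2 = 6 - 1*(-11/2) = 6 + 11/2 = 23/2)
J(-36, 4)*9 = (23/2)*9 = 207/2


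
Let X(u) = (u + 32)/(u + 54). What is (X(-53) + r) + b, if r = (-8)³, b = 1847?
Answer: 1314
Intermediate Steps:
X(u) = (32 + u)/(54 + u)
r = -512
(X(-53) + r) + b = ((32 - 53)/(54 - 53) - 512) + 1847 = (-21/1 - 512) + 1847 = (1*(-21) - 512) + 1847 = (-21 - 512) + 1847 = -533 + 1847 = 1314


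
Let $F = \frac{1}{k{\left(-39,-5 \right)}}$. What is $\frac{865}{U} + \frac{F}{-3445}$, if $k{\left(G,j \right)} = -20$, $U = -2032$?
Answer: $- \frac{14899117}{35001200} \approx -0.42567$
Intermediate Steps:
$F = - \frac{1}{20}$ ($F = \frac{1}{-20} = - \frac{1}{20} \approx -0.05$)
$\frac{865}{U} + \frac{F}{-3445} = \frac{865}{-2032} - \frac{1}{20 \left(-3445\right)} = 865 \left(- \frac{1}{2032}\right) - - \frac{1}{68900} = - \frac{865}{2032} + \frac{1}{68900} = - \frac{14899117}{35001200}$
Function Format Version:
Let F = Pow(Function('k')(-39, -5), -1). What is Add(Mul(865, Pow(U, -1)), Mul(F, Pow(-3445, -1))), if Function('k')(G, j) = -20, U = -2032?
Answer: Rational(-14899117, 35001200) ≈ -0.42567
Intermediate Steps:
F = Rational(-1, 20) (F = Pow(-20, -1) = Rational(-1, 20) ≈ -0.050000)
Add(Mul(865, Pow(U, -1)), Mul(F, Pow(-3445, -1))) = Add(Mul(865, Pow(-2032, -1)), Mul(Rational(-1, 20), Pow(-3445, -1))) = Add(Mul(865, Rational(-1, 2032)), Mul(Rational(-1, 20), Rational(-1, 3445))) = Add(Rational(-865, 2032), Rational(1, 68900)) = Rational(-14899117, 35001200)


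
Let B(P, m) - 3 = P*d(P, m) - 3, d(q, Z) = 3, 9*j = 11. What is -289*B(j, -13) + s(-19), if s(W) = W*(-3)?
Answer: -3008/3 ≈ -1002.7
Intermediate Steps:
j = 11/9 (j = (⅑)*11 = 11/9 ≈ 1.2222)
s(W) = -3*W
B(P, m) = 3*P (B(P, m) = 3 + (P*3 - 3) = 3 + (3*P - 3) = 3 + (-3 + 3*P) = 3*P)
-289*B(j, -13) + s(-19) = -867*11/9 - 3*(-19) = -289*11/3 + 57 = -3179/3 + 57 = -3008/3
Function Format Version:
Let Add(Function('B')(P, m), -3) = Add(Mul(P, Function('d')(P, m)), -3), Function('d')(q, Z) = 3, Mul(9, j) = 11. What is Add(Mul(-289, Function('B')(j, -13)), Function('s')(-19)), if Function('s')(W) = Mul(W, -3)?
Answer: Rational(-3008, 3) ≈ -1002.7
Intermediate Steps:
j = Rational(11, 9) (j = Mul(Rational(1, 9), 11) = Rational(11, 9) ≈ 1.2222)
Function('s')(W) = Mul(-3, W)
Function('B')(P, m) = Mul(3, P) (Function('B')(P, m) = Add(3, Add(Mul(P, 3), -3)) = Add(3, Add(Mul(3, P), -3)) = Add(3, Add(-3, Mul(3, P))) = Mul(3, P))
Add(Mul(-289, Function('B')(j, -13)), Function('s')(-19)) = Add(Mul(-289, Mul(3, Rational(11, 9))), Mul(-3, -19)) = Add(Mul(-289, Rational(11, 3)), 57) = Add(Rational(-3179, 3), 57) = Rational(-3008, 3)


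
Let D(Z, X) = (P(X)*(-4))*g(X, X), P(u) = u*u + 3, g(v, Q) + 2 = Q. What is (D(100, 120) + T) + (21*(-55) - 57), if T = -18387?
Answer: -6817815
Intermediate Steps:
g(v, Q) = -2 + Q
P(u) = 3 + u**2 (P(u) = u**2 + 3 = 3 + u**2)
D(Z, X) = (-12 - 4*X**2)*(-2 + X) (D(Z, X) = ((3 + X**2)*(-4))*(-2 + X) = (-12 - 4*X**2)*(-2 + X))
(D(100, 120) + T) + (21*(-55) - 57) = (-4*(-2 + 120)*(3 + 120**2) - 18387) + (21*(-55) - 57) = (-4*118*(3 + 14400) - 18387) + (-1155 - 57) = (-4*118*14403 - 18387) - 1212 = (-6798216 - 18387) - 1212 = -6816603 - 1212 = -6817815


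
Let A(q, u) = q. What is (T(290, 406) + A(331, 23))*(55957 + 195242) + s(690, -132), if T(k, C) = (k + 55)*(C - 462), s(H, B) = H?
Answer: -4770017121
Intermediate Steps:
T(k, C) = (-462 + C)*(55 + k) (T(k, C) = (55 + k)*(-462 + C) = (-462 + C)*(55 + k))
(T(290, 406) + A(331, 23))*(55957 + 195242) + s(690, -132) = ((-25410 - 462*290 + 55*406 + 406*290) + 331)*(55957 + 195242) + 690 = ((-25410 - 133980 + 22330 + 117740) + 331)*251199 + 690 = (-19320 + 331)*251199 + 690 = -18989*251199 + 690 = -4770017811 + 690 = -4770017121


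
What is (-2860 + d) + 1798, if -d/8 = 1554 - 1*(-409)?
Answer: -16766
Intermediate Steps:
d = -15704 (d = -8*(1554 - 1*(-409)) = -8*(1554 + 409) = -8*1963 = -15704)
(-2860 + d) + 1798 = (-2860 - 15704) + 1798 = -18564 + 1798 = -16766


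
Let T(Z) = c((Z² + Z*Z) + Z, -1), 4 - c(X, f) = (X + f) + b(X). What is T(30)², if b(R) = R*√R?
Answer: 6131817625 + 6679500*√1830 ≈ 6.4176e+9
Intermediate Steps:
b(R) = R^(3/2)
c(X, f) = 4 - X - f - X^(3/2) (c(X, f) = 4 - ((X + f) + X^(3/2)) = 4 - (X + f + X^(3/2)) = 4 + (-X - f - X^(3/2)) = 4 - X - f - X^(3/2))
T(Z) = 5 - Z - (Z + 2*Z²)^(3/2) - 2*Z² (T(Z) = 4 - ((Z² + Z*Z) + Z) - 1*(-1) - ((Z² + Z*Z) + Z)^(3/2) = 4 - ((Z² + Z²) + Z) + 1 - ((Z² + Z²) + Z)^(3/2) = 4 - (2*Z² + Z) + 1 - (2*Z² + Z)^(3/2) = 4 - (Z + 2*Z²) + 1 - (Z + 2*Z²)^(3/2) = 4 + (-Z - 2*Z²) + 1 - (Z + 2*Z²)^(3/2) = 5 - Z - (Z + 2*Z²)^(3/2) - 2*Z²)
T(30)² = (5 - (30*(1 + 2*30))^(3/2) - 1*30*(1 + 2*30))² = (5 - (30*(1 + 60))^(3/2) - 1*30*(1 + 60))² = (5 - (30*61)^(3/2) - 1*30*61)² = (5 - 1830^(3/2) - 1830)² = (5 - 1830*√1830 - 1830)² = (-1825 - 1830*√1830)²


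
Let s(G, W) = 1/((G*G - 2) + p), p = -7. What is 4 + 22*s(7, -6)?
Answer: 91/20 ≈ 4.5500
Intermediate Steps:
s(G, W) = 1/(-9 + G²) (s(G, W) = 1/((G*G - 2) - 7) = 1/((G² - 2) - 7) = 1/((-2 + G²) - 7) = 1/(-9 + G²))
4 + 22*s(7, -6) = 4 + 22/(-9 + 7²) = 4 + 22/(-9 + 49) = 4 + 22/40 = 4 + 22*(1/40) = 4 + 11/20 = 91/20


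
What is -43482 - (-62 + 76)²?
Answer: -43678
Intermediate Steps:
-43482 - (-62 + 76)² = -43482 - 1*14² = -43482 - 1*196 = -43482 - 196 = -43678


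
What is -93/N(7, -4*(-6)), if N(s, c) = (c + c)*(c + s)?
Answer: -1/16 ≈ -0.062500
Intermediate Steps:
N(s, c) = 2*c*(c + s) (N(s, c) = (2*c)*(c + s) = 2*c*(c + s))
-93/N(7, -4*(-6)) = -93*1/(48*(-4*(-6) + 7)) = -93*1/(48*(24 + 7)) = -93/(2*24*31) = -93/1488 = -93*1/1488 = -1/16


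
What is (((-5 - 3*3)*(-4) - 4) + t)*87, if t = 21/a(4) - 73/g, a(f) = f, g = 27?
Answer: 170839/36 ≈ 4745.5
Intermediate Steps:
t = 275/108 (t = 21/4 - 73/27 = 275/108 ≈ 2.5463)
(((-5 - 3*3)*(-4) - 4) + t)*87 = (((-5 - 3*3)*(-4) - 4) + 275/108)*87 = (((-5 - 9)*(-4) - 4) + 275/108)*87 = ((-14*(-4) - 4) + 275/108)*87 = ((56 - 4) + 275/108)*87 = (52 + 275/108)*87 = (5891/108)*87 = 170839/36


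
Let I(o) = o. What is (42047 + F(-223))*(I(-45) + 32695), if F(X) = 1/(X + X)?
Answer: 306142088325/223 ≈ 1.3728e+9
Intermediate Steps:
F(X) = 1/(2*X)
(42047 + F(-223))*(I(-45) + 32695) = (42047 + (½)/(-223))*(-45 + 32695) = (42047 + (½)*(-1/223))*32650 = (42047 - 1/446)*32650 = (18752961/446)*32650 = 306142088325/223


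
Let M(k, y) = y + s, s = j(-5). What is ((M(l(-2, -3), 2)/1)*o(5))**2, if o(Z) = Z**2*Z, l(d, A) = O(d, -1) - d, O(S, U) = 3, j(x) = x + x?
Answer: 1000000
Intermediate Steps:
j(x) = 2*x
l(d, A) = 3 - d
s = -10 (s = 2*(-5) = -10)
M(k, y) = -10 + y (M(k, y) = y - 10 = -10 + y)
o(Z) = Z**3
((M(l(-2, -3), 2)/1)*o(5))**2 = (((-10 + 2)/1)*5**3)**2 = (-8*1*125)**2 = (-8*125)**2 = (-1000)**2 = 1000000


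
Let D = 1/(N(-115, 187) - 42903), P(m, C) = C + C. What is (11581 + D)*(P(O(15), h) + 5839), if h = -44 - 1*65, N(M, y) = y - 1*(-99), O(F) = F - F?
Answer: 2774230362596/42617 ≈ 6.5097e+7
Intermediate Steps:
O(F) = 0
N(M, y) = 99 + y (N(M, y) = y + 99 = 99 + y)
h = -109 (h = -44 - 65 = -109)
P(m, C) = 2*C
D = -1/42617 (D = 1/((99 + 187) - 42903) = 1/(286 - 42903) = 1/(-42617) = -1/42617 ≈ -2.3465e-5)
(11581 + D)*(P(O(15), h) + 5839) = (11581 - 1/42617)*(2*(-109) + 5839) = 493547476*(-218 + 5839)/42617 = (493547476/42617)*5621 = 2774230362596/42617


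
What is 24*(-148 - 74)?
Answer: -5328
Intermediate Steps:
24*(-148 - 74) = 24*(-222) = -5328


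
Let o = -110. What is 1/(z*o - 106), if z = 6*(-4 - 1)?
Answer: 1/3194 ≈ 0.00031309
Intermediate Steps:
z = -30 (z = 6*(-5) = -30)
1/(z*o - 106) = 1/(-30*(-110) - 106) = 1/(3300 - 106) = 1/3194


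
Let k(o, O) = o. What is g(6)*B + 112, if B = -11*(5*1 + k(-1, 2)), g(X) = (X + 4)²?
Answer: -4288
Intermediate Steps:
g(X) = (4 + X)²
B = -44 (B = -11*(5*1 - 1) = -11*(5 - 1) = -11*4 = -44)
g(6)*B + 112 = (4 + 6)²*(-44) + 112 = 10²*(-44) + 112 = 100*(-44) + 112 = -4400 + 112 = -4288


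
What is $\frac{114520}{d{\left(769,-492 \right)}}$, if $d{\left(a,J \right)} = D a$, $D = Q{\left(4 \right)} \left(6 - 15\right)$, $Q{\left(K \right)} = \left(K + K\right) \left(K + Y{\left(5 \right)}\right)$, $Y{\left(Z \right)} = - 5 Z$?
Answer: $\frac{2045}{20763} \approx 0.098493$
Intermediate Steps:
$Q{\left(K \right)} = 2 K \left(-25 + K\right)$ ($Q{\left(K \right)} = \left(K + K\right) \left(K - 25\right) = 2 K \left(K - 25\right) = 2 K \left(-25 + K\right)$)
$D = 1512$ ($D = 2 \cdot 4 \left(-25 + 4\right) \left(6 - 15\right) = 2 \cdot 4 \left(-21\right) \left(-9\right) = \left(-168\right) \left(-9\right) = 1512$)
$d{\left(a,J \right)} = 1512 a$
$\frac{114520}{d{\left(769,-492 \right)}} = \frac{114520}{1512 \cdot 769} = \frac{114520}{1162728} = 114520 \cdot \frac{1}{1162728} = \frac{2045}{20763}$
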